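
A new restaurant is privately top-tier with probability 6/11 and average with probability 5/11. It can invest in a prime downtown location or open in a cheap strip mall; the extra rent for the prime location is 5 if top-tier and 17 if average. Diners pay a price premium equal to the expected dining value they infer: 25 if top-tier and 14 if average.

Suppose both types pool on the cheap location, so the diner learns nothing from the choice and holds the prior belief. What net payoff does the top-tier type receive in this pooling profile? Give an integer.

Pooled price premium = 6/11·25 + 5/11·14 = 20.
top-tier pays no cost for the cheap location, so net payoff = 20.

20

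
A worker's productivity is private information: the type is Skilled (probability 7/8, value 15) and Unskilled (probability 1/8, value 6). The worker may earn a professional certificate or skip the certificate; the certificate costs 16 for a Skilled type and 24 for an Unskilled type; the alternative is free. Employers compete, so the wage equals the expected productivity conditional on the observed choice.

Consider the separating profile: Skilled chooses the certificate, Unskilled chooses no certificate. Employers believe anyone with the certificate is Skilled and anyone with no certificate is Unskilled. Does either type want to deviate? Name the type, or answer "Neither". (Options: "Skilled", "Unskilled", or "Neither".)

The certificate pays 15; no certificate pays 6.
Skilled: assigned the certificate, nets 15 − 16 = -1; deviating to no certificate nets 6.
Unskilled: assigned no certificate, nets 6; deviating to the certificate nets 15 − 24 = -9.
The Skilled type gains 7 by deviating.

Skilled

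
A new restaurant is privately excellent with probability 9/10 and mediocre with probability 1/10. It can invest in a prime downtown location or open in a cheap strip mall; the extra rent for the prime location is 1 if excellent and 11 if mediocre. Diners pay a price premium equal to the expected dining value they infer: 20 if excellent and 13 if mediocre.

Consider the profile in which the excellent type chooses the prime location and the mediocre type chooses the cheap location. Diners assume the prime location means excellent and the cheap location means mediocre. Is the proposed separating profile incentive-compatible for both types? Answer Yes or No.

Yes

Under these beliefs, the prime location earns price premium 20 and the cheap location earns price premium 13.
excellent: the prime location nets 20 − 1 = 19; the cheap location nets 13. excellent prefers the prime location.
mediocre: the prime location nets 20 − 11 = 9; the cheap location nets 13. mediocre prefers the cheap location.
Neither type deviates, so the separating profile is an equilibrium.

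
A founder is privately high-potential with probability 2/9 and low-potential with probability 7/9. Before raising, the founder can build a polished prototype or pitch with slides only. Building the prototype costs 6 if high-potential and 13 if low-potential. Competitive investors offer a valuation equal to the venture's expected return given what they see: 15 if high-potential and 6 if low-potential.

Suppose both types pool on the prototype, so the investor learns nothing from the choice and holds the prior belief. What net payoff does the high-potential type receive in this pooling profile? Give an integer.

2

Pooled valuation = 2/9·15 + 7/9·6 = 8.
high-potential pays cost 6 for the prototype, so net payoff = 8 − 6 = 2.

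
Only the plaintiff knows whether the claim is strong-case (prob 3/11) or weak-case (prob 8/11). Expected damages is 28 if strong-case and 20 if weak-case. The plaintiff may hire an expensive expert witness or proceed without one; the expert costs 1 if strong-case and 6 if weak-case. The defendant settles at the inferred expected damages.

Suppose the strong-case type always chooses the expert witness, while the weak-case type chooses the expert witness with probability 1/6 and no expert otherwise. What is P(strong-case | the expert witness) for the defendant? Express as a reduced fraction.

P(the expert witness) = (3/11)·1 + (8/11)·(1/6) = 13/33.
By Bayes' rule, P(strong-case | the expert witness) = (3/11) / (13/33) = 9/13.

9/13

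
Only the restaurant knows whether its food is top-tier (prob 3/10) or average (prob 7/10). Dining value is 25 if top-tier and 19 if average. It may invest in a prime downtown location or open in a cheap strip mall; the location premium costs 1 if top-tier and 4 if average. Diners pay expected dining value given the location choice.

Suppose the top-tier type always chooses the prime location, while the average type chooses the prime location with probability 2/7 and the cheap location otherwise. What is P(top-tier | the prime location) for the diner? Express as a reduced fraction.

3/5

P(the prime location) = (3/10)·1 + (7/10)·(2/7) = 1/2.
By Bayes' rule, P(top-tier | the prime location) = (3/10) / (1/2) = 3/5.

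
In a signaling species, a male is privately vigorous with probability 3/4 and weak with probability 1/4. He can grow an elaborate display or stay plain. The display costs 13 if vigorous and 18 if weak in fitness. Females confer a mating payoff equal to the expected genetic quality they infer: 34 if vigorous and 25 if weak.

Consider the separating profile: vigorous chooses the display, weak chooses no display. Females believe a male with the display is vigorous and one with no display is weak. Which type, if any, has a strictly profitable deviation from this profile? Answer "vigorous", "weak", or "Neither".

The display pays 34; no display pays 25.
vigorous: assigned the display, nets 34 − 13 = 21; deviating to no display nets 25.
weak: assigned no display, nets 25; deviating to the display nets 34 − 18 = 16.
The vigorous type gains 4 by deviating.

vigorous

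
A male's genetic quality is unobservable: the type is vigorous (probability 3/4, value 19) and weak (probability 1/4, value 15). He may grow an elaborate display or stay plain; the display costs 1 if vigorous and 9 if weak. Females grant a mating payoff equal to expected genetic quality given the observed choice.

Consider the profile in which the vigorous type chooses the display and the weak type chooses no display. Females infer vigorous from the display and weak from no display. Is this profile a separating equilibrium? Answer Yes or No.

Under these beliefs, the display earns mating payoff 19 and no display earns mating payoff 15.
vigorous: the display nets 19 − 1 = 18; no display nets 15. vigorous prefers the display.
weak: the display nets 19 − 9 = 10; no display nets 15. weak prefers no display.
Neither type deviates, so the separating profile is an equilibrium.

Yes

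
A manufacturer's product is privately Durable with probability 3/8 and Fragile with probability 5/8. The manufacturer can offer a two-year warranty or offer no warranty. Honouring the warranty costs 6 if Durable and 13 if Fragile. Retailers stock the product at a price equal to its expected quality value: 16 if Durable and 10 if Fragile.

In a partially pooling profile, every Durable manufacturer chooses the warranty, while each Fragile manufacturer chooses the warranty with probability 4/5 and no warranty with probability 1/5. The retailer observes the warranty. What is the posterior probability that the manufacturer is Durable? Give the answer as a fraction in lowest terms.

P(the warranty) = (3/8)·1 + (5/8)·(4/5) = 7/8.
By Bayes' rule, P(Durable | the warranty) = (3/8) / (7/8) = 3/7.

3/7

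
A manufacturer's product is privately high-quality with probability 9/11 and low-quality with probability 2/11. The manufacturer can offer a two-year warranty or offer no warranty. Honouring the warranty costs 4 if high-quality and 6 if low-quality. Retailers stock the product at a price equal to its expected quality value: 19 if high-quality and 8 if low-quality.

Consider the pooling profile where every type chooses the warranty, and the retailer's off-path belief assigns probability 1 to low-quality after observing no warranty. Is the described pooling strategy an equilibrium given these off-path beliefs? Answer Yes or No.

Yes

On path, the retailer holds the prior and pays 9/11·19 + 2/11·8 = 17. Off path (no warranty), believing low-quality, it pays 8.
high-quality: the warranty nets 17 − 4 = 13; no warranty nets 8. high-quality stays.
low-quality: the warranty nets 17 − 6 = 11; no warranty nets 8. low-quality stays.
No type deviates, so pooling is sustained.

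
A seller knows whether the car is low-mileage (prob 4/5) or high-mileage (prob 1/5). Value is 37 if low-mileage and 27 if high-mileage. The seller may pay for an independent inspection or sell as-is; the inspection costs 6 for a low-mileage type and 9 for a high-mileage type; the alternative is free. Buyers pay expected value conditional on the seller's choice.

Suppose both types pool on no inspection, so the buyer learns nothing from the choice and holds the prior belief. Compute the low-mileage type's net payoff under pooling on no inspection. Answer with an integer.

Pooled price = 4/5·37 + 1/5·27 = 35.
low-mileage pays no cost for no inspection, so net payoff = 35.

35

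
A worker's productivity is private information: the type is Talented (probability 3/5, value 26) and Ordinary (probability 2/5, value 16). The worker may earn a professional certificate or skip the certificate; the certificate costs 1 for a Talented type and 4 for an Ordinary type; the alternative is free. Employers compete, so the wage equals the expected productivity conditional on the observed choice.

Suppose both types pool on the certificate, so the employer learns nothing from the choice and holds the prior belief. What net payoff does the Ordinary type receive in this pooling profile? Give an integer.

Pooled wage = 3/5·26 + 2/5·16 = 22.
Ordinary pays cost 4 for the certificate, so net payoff = 22 − 4 = 18.

18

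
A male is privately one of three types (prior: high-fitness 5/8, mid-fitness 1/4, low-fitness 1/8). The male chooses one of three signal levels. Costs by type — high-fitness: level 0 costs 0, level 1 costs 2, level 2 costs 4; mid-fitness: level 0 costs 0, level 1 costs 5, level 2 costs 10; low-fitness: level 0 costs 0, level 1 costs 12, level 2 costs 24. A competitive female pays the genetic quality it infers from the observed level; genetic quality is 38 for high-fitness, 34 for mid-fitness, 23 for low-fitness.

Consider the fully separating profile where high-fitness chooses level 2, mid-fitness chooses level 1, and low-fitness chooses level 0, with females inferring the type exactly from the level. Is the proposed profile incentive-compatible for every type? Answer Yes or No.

Separating mating payoffs: level 2 → 38, level 1 → 34, level 0 → 23.
high-fitness (assigned level 2): level 0: 23 − 0 = 23; level 1: 34 − 2 = 32; level 2: 38 − 4 = 34. high-fitness stays.
mid-fitness (assigned level 1): level 0: 23 − 0 = 23; level 1: 34 − 5 = 29; level 2: 38 − 10 = 28. mid-fitness stays.
low-fitness (assigned level 0): level 0: 23 − 0 = 23; level 1: 34 − 12 = 22; level 2: 38 − 24 = 14. low-fitness stays.
Every type prefers its assigned level; separation holds.

Yes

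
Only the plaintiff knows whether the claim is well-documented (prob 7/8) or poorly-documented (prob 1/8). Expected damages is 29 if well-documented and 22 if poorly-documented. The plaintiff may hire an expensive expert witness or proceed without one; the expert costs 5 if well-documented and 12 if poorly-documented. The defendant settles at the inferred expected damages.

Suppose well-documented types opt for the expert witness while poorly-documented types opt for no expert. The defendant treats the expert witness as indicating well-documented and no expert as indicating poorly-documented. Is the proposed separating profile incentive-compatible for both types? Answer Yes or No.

Yes

Under these beliefs, the expert witness earns settlement 29 and no expert earns settlement 22.
well-documented: the expert witness nets 29 − 5 = 24; no expert nets 22. well-documented prefers the expert witness.
poorly-documented: the expert witness nets 29 − 12 = 17; no expert nets 22. poorly-documented prefers no expert.
Neither type deviates, so the separating profile is an equilibrium.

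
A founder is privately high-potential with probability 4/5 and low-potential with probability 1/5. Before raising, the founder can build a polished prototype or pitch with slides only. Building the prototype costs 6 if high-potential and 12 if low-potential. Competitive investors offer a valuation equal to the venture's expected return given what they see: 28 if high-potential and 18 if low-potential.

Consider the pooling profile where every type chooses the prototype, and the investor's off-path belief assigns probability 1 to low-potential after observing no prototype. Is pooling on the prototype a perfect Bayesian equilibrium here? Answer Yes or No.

No

On path, the investor holds the prior and pays 4/5·28 + 1/5·18 = 26. Off path (no prototype), believing low-potential, it pays 18.
high-potential: the prototype nets 26 − 6 = 20; no prototype nets 18. high-potential stays.
low-potential: the prototype nets 26 − 12 = 14; no prototype nets 18. low-potential would deviate.
A type deviates, so pooling fails.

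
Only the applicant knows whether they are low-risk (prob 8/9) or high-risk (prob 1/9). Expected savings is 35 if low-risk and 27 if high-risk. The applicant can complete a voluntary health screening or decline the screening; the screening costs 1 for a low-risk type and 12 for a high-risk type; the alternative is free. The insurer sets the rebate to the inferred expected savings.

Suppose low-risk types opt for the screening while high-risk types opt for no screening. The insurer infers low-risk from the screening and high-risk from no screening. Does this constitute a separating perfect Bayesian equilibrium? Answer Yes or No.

Under these beliefs, the screening earns rebate 35 and no screening earns rebate 27.
low-risk: the screening nets 35 − 1 = 34; no screening nets 27. low-risk prefers the screening.
high-risk: the screening nets 35 − 12 = 23; no screening nets 27. high-risk prefers no screening.
Neither type deviates, so the separating profile is an equilibrium.

Yes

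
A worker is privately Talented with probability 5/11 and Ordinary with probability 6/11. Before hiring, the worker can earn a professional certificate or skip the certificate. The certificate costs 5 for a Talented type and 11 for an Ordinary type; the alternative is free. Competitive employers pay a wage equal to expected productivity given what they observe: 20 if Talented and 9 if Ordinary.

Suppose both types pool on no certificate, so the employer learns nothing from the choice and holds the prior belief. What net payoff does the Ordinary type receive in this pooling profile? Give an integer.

14

Pooled wage = 5/11·20 + 6/11·9 = 14.
Ordinary pays no cost for no certificate, so net payoff = 14.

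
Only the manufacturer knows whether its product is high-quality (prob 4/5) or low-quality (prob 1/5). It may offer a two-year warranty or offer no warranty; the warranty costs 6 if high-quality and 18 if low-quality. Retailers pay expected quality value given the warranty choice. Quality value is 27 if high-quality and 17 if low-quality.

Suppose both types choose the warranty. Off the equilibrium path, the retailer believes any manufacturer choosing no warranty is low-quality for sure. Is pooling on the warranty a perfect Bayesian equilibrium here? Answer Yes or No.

No

On path, the retailer holds the prior and pays 4/5·27 + 1/5·17 = 25. Off path (no warranty), believing low-quality, it pays 17.
high-quality: the warranty nets 25 − 6 = 19; no warranty nets 17. high-quality stays.
low-quality: the warranty nets 25 − 18 = 7; no warranty nets 17. low-quality would deviate.
A type deviates, so pooling fails.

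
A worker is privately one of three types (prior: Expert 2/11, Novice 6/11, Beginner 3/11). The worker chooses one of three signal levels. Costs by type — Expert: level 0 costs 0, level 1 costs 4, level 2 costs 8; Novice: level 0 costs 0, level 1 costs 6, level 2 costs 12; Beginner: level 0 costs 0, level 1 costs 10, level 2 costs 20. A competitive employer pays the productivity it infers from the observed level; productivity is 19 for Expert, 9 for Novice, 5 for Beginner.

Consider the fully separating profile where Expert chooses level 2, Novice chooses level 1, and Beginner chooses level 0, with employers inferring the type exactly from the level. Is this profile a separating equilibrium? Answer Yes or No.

Separating wages: level 2 → 19, level 1 → 9, level 0 → 5.
Expert (assigned level 2): level 0: 5 − 0 = 5; level 1: 9 − 4 = 5; level 2: 19 − 8 = 11. Expert stays.
Novice (assigned level 1): level 0: 5 − 0 = 5; level 1: 9 − 6 = 3; level 2: 19 − 12 = 7. Novice prefers level 2.
Beginner (assigned level 0): level 0: 5 − 0 = 5; level 1: 9 − 10 = -1; level 2: 19 − 20 = -1. Beginner stays.
At least one type deviates; the separating profile fails.

No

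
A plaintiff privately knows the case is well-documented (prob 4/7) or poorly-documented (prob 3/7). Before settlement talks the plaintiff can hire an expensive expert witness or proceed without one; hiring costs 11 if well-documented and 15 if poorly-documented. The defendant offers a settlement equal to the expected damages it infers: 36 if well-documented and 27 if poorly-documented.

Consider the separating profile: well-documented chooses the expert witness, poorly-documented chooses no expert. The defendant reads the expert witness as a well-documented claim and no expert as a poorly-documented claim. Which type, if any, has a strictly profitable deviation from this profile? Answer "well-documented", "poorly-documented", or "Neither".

The expert witness pays 36; no expert pays 27.
well-documented: assigned the expert witness, nets 36 − 11 = 25; deviating to no expert nets 27.
poorly-documented: assigned no expert, nets 27; deviating to the expert witness nets 36 − 15 = 21.
The well-documented type gains 2 by deviating.

well-documented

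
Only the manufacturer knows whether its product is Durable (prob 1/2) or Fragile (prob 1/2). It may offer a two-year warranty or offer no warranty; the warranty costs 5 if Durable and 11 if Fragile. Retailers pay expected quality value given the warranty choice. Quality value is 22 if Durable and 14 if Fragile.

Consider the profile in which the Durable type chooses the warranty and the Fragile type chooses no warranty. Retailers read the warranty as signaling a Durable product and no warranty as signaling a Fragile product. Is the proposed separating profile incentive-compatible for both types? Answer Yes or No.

Under these beliefs, the warranty earns price 22 and no warranty earns price 14.
Durable: the warranty nets 22 − 5 = 17; no warranty nets 14. Durable prefers the warranty.
Fragile: the warranty nets 22 − 11 = 11; no warranty nets 14. Fragile prefers no warranty.
Neither type deviates, so the separating profile is an equilibrium.

Yes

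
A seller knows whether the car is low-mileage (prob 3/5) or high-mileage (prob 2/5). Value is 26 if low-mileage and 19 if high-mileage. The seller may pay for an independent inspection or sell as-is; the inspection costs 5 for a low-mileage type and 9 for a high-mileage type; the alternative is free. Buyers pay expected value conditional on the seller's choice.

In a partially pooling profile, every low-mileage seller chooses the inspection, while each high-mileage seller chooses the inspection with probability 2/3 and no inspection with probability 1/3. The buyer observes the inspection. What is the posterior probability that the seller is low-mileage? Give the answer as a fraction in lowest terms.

9/13

P(the inspection) = (3/5)·1 + (2/5)·(2/3) = 13/15.
By Bayes' rule, P(low-mileage | the inspection) = (3/5) / (13/15) = 9/13.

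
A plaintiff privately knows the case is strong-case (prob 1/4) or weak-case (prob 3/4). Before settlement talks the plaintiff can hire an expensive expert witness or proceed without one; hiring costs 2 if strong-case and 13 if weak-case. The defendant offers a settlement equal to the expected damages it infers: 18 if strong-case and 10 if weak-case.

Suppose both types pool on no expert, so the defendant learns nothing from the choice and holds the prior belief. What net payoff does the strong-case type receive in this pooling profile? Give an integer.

12

Pooled settlement = 1/4·18 + 3/4·10 = 12.
strong-case pays no cost for no expert, so net payoff = 12.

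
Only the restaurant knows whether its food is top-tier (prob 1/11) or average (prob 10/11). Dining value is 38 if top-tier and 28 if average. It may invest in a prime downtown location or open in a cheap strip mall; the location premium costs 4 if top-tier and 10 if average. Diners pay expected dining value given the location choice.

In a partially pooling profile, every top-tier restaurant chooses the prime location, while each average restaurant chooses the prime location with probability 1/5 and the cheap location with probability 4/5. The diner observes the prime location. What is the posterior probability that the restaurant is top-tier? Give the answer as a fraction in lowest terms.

P(the prime location) = (1/11)·1 + (10/11)·(1/5) = 3/11.
By Bayes' rule, P(top-tier | the prime location) = (1/11) / (3/11) = 1/3.

1/3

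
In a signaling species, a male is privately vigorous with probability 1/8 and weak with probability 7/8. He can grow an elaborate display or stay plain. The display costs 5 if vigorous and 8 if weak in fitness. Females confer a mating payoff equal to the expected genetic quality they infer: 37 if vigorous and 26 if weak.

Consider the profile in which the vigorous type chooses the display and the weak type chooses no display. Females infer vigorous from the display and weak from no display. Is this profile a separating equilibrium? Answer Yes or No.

No

Under these beliefs, the display earns mating payoff 37 and no display earns mating payoff 26.
vigorous: the display nets 37 − 5 = 32; no display nets 26. vigorous prefers the display.
weak: the display nets 37 − 8 = 29; no display nets 26. weak would deviate to the display.
weak has a profitable deviation, so the profile is not an equilibrium.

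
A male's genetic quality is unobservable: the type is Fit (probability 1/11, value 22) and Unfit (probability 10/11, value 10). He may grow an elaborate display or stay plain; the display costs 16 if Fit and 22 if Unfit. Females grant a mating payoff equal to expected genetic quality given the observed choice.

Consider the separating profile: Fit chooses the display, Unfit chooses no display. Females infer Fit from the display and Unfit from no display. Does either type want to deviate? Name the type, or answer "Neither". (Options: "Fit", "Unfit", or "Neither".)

The display pays 22; no display pays 10.
Fit: assigned the display, nets 22 − 16 = 6; deviating to no display nets 10.
Unfit: assigned no display, nets 10; deviating to the display nets 22 − 22 = 0.
The Fit type gains 4 by deviating.

Fit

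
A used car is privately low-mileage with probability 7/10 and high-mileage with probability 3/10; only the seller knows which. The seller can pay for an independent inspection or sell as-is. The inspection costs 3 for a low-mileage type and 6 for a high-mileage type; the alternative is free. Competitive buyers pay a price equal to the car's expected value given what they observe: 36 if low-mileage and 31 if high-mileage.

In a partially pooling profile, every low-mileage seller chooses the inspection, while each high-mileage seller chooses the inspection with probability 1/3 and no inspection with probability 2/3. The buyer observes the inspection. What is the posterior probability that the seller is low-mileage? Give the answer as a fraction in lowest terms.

7/8

P(the inspection) = (7/10)·1 + (3/10)·(1/3) = 4/5.
By Bayes' rule, P(low-mileage | the inspection) = (7/10) / (4/5) = 7/8.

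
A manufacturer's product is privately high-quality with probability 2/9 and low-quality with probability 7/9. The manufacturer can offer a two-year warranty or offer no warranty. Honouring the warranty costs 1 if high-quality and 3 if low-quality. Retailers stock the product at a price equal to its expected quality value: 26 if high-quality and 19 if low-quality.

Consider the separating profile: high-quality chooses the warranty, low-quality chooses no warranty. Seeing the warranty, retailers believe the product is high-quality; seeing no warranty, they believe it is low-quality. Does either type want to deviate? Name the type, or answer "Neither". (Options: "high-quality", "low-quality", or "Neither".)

low-quality

The warranty pays 26; no warranty pays 19.
high-quality: assigned the warranty, nets 26 − 1 = 25; deviating to no warranty nets 19.
low-quality: assigned no warranty, nets 19; deviating to the warranty nets 26 − 3 = 23.
The low-quality type gains 4 by deviating.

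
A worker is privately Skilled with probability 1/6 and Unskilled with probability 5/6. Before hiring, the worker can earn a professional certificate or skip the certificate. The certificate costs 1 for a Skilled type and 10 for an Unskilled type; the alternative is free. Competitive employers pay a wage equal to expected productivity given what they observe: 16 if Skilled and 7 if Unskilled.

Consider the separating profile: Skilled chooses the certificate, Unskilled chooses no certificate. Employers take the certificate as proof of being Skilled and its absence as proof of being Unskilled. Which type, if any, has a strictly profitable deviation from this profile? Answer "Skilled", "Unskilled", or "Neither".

Neither

The certificate pays 16; no certificate pays 7.
Skilled: assigned the certificate, nets 16 − 1 = 15; deviating to no certificate nets 7.
Unskilled: assigned no certificate, nets 7; deviating to the certificate nets 16 − 10 = 6.
Both types strictly prefer their assigned action; no profitable deviation.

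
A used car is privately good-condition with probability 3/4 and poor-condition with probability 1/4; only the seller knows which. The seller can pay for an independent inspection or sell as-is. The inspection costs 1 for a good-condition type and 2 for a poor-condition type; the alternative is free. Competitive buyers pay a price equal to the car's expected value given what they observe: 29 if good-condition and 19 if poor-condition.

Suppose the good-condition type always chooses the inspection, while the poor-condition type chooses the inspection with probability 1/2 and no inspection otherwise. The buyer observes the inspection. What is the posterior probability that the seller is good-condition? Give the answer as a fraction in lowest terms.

6/7

P(the inspection) = (3/4)·1 + (1/4)·(1/2) = 7/8.
By Bayes' rule, P(good-condition | the inspection) = (3/4) / (7/8) = 6/7.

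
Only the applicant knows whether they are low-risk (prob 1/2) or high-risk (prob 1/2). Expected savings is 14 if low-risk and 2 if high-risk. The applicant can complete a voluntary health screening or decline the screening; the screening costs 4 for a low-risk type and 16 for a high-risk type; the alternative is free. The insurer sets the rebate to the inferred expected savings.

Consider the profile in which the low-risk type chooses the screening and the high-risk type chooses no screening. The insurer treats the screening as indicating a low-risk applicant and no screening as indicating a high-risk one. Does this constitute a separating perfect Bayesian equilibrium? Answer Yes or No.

Yes

Under these beliefs, the screening earns rebate 14 and no screening earns rebate 2.
low-risk: the screening nets 14 − 4 = 10; no screening nets 2. low-risk prefers the screening.
high-risk: the screening nets 14 − 16 = -2; no screening nets 2. high-risk prefers no screening.
Neither type deviates, so the separating profile is an equilibrium.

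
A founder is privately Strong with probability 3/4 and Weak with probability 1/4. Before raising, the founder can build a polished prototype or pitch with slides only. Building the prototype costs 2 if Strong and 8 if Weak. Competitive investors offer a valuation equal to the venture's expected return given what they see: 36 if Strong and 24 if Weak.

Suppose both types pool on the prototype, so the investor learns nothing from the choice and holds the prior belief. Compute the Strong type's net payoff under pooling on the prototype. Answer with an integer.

31

Pooled valuation = 3/4·36 + 1/4·24 = 33.
Strong pays cost 2 for the prototype, so net payoff = 33 − 2 = 31.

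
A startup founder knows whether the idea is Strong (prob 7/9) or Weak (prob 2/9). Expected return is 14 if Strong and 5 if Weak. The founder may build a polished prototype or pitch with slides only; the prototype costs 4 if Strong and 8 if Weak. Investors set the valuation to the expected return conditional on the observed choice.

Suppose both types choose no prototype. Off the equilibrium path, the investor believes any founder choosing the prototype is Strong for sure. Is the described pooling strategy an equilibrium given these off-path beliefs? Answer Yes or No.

Yes

On path, the investor holds the prior and pays 7/9·14 + 2/9·5 = 12. Off path (the prototype), believing Strong, it pays 14.
Strong: no prototype nets 12; the prototype nets 14 − 4 = 10. Strong stays.
Weak: no prototype nets 12; the prototype nets 14 − 8 = 6. Weak stays.
No type deviates, so pooling is sustained.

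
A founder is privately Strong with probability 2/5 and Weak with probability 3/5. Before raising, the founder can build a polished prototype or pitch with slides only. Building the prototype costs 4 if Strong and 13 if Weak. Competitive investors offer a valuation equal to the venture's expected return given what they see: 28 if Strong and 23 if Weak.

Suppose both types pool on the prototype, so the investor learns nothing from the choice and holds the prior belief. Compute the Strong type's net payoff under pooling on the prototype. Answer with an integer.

Pooled valuation = 2/5·28 + 3/5·23 = 25.
Strong pays cost 4 for the prototype, so net payoff = 25 − 4 = 21.

21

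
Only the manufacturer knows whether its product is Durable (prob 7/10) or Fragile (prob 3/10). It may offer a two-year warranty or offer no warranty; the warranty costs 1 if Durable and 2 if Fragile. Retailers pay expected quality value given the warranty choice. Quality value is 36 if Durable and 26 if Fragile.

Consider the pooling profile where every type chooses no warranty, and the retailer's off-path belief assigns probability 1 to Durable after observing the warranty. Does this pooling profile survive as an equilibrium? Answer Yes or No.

On path, the retailer holds the prior and pays 7/10·36 + 3/10·26 = 33. Off path (the warranty), believing Durable, it pays 36.
Durable: no warranty nets 33; the warranty nets 36 − 1 = 35. Durable would deviate.
Fragile: no warranty nets 33; the warranty nets 36 − 2 = 34. Fragile would deviate.
A type deviates, so pooling fails.

No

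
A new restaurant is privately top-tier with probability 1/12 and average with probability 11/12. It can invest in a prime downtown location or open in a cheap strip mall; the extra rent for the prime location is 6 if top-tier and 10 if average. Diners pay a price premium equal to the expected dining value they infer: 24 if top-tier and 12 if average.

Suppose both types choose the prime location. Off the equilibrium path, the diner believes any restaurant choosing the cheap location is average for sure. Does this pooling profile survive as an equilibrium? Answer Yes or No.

On path, the diner holds the prior and pays 1/12·24 + 11/12·12 = 13. Off path (the cheap location), believing average, it pays 12.
top-tier: the prime location nets 13 − 6 = 7; the cheap location nets 12. top-tier would deviate.
average: the prime location nets 13 − 10 = 3; the cheap location nets 12. average would deviate.
A type deviates, so pooling fails.

No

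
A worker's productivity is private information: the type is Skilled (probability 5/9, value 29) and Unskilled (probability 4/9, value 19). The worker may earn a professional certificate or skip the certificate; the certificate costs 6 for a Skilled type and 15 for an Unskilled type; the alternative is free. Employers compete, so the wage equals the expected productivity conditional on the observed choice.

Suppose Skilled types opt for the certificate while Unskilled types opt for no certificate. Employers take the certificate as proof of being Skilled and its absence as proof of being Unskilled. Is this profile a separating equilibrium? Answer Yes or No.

Under these beliefs, the certificate earns wage 29 and no certificate earns wage 19.
Skilled: the certificate nets 29 − 6 = 23; no certificate nets 19. Skilled prefers the certificate.
Unskilled: the certificate nets 29 − 15 = 14; no certificate nets 19. Unskilled prefers no certificate.
Neither type deviates, so the separating profile is an equilibrium.

Yes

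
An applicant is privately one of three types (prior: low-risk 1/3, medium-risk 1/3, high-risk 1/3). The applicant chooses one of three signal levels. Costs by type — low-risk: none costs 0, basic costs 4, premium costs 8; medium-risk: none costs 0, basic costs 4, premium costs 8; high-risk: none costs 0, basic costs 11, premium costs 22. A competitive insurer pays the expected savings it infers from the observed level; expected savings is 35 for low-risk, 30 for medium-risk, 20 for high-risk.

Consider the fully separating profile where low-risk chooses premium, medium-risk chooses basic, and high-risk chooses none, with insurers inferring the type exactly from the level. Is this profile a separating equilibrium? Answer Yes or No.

No

Separating rebates: premium → 35, basic → 30, none → 20.
low-risk (assigned premium): none: 20 − 0 = 20; basic: 30 − 4 = 26; premium: 35 − 8 = 27. low-risk stays.
medium-risk (assigned basic): none: 20 − 0 = 20; basic: 30 − 4 = 26; premium: 35 − 8 = 27. medium-risk prefers premium.
high-risk (assigned none): none: 20 − 0 = 20; basic: 30 − 11 = 19; premium: 35 − 22 = 13. high-risk stays.
At least one type deviates; the separating profile fails.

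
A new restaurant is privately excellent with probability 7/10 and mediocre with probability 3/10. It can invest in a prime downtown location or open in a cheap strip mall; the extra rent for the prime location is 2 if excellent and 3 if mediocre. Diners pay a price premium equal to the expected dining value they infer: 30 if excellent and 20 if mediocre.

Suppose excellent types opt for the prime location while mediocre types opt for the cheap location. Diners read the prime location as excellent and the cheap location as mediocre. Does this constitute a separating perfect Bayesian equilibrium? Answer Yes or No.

No

Under these beliefs, the prime location earns price premium 30 and the cheap location earns price premium 20.
excellent: the prime location nets 30 − 2 = 28; the cheap location nets 20. excellent prefers the prime location.
mediocre: the prime location nets 30 − 3 = 27; the cheap location nets 20. mediocre would deviate to the prime location.
mediocre has a profitable deviation, so the profile is not an equilibrium.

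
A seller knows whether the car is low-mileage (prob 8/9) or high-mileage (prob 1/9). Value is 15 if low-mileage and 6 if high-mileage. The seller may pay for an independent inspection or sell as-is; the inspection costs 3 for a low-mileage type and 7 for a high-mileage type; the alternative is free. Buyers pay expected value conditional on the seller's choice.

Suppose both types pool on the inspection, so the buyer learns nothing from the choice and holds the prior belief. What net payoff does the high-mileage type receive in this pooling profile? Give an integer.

Pooled price = 8/9·15 + 1/9·6 = 14.
high-mileage pays cost 7 for the inspection, so net payoff = 14 − 7 = 7.

7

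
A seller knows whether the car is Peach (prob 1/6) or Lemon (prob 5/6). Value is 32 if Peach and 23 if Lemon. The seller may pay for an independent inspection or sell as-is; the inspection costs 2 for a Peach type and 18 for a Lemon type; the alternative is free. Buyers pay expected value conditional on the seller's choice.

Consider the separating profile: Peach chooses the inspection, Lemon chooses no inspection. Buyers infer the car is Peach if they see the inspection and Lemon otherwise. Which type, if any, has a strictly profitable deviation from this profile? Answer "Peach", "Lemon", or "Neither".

The inspection pays 32; no inspection pays 23.
Peach: assigned the inspection, nets 32 − 2 = 30; deviating to no inspection nets 23.
Lemon: assigned no inspection, nets 23; deviating to the inspection nets 32 − 18 = 14.
Both types strictly prefer their assigned action; no profitable deviation.

Neither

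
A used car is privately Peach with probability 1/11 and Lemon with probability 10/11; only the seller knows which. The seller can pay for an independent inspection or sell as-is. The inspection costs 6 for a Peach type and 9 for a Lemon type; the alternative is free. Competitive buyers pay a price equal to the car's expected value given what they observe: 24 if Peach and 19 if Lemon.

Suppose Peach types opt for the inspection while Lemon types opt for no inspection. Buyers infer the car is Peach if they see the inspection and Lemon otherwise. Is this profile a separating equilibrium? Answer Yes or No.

No

Under these beliefs, the inspection earns price 24 and no inspection earns price 19.
Peach: the inspection nets 24 − 6 = 18; no inspection nets 19. Peach would deviate to no inspection.
Lemon: the inspection nets 24 − 9 = 15; no inspection nets 19. Lemon prefers no inspection.
Peach has a profitable deviation, so the profile is not an equilibrium.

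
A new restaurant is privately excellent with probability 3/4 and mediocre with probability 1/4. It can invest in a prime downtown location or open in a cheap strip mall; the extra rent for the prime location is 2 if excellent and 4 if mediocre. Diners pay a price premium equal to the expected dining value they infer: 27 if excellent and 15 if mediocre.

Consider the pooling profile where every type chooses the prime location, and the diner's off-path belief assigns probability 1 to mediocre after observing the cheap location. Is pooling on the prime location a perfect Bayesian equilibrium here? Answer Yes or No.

Yes

On path, the diner holds the prior and pays 3/4·27 + 1/4·15 = 24. Off path (the cheap location), believing mediocre, it pays 15.
excellent: the prime location nets 24 − 2 = 22; the cheap location nets 15. excellent stays.
mediocre: the prime location nets 24 − 4 = 20; the cheap location nets 15. mediocre stays.
No type deviates, so pooling is sustained.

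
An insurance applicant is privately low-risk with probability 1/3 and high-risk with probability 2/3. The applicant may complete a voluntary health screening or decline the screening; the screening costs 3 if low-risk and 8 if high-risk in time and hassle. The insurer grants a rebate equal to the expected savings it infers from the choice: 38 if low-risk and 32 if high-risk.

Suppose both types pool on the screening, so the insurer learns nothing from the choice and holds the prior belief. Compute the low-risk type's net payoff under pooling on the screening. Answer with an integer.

31

Pooled rebate = 1/3·38 + 2/3·32 = 34.
low-risk pays cost 3 for the screening, so net payoff = 34 − 3 = 31.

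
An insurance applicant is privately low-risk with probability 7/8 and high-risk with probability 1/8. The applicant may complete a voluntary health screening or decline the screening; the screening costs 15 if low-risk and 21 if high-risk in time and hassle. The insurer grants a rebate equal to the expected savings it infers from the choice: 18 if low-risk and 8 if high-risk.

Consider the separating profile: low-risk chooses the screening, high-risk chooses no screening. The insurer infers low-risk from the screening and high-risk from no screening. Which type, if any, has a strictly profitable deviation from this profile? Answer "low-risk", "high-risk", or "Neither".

low-risk

The screening pays 18; no screening pays 8.
low-risk: assigned the screening, nets 18 − 15 = 3; deviating to no screening nets 8.
high-risk: assigned no screening, nets 8; deviating to the screening nets 18 − 21 = -3.
The low-risk type gains 5 by deviating.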